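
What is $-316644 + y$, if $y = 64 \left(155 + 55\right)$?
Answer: $-303204$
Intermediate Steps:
$y = 13440$ ($y = 64 \cdot 210 = 13440$)
$-316644 + y = -316644 + 13440 = -303204$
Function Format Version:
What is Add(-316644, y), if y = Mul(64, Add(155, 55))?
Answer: -303204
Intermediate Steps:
y = 13440 (y = Mul(64, 210) = 13440)
Add(-316644, y) = Add(-316644, 13440) = -303204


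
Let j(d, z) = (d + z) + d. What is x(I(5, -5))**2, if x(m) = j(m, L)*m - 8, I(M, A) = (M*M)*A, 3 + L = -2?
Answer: 1015505689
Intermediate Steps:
L = -5 (L = -3 - 2 = -5)
I(M, A) = A*M**2 (I(M, A) = M**2*A = A*M**2)
j(d, z) = z + 2*d
x(m) = -8 + m*(-5 + 2*m) (x(m) = (-5 + 2*m)*m - 8 = m*(-5 + 2*m) - 8 = -8 + m*(-5 + 2*m))
x(I(5, -5))**2 = (-8 + (-5*5**2)*(-5 + 2*(-5*5**2)))**2 = (-8 + (-5*25)*(-5 + 2*(-5*25)))**2 = (-8 - 125*(-5 + 2*(-125)))**2 = (-8 - 125*(-5 - 250))**2 = (-8 - 125*(-255))**2 = (-8 + 31875)**2 = 31867**2 = 1015505689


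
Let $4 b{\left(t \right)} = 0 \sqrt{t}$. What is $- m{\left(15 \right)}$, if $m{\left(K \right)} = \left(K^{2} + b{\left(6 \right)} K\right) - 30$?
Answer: $-195$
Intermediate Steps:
$b{\left(t \right)} = 0$ ($b{\left(t \right)} = \frac{0 \sqrt{t}}{4} = \frac{1}{4} \cdot 0 = 0$)
$m{\left(K \right)} = -30 + K^{2}$ ($m{\left(K \right)} = \left(K^{2} + 0 K\right) - 30 = \left(K^{2} + 0\right) - 30 = K^{2} - 30 = -30 + K^{2}$)
$- m{\left(15 \right)} = - (-30 + 15^{2}) = - (-30 + 225) = \left(-1\right) 195 = -195$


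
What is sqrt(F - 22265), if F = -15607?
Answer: 12*I*sqrt(263) ≈ 194.61*I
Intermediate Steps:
sqrt(F - 22265) = sqrt(-15607 - 22265) = sqrt(-37872) = 12*I*sqrt(263)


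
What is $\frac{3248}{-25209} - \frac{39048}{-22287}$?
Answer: $\frac{303990952}{187277661} \approx 1.6232$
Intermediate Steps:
$\frac{3248}{-25209} - \frac{39048}{-22287} = 3248 \left(- \frac{1}{25209}\right) - - \frac{13016}{7429} = - \frac{3248}{25209} + \frac{13016}{7429} = \frac{303990952}{187277661}$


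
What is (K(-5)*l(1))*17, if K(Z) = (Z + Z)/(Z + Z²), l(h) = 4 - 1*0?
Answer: -34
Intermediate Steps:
l(h) = 4 (l(h) = 4 + 0 = 4)
K(Z) = 2*Z/(Z + Z²) (K(Z) = (2*Z)/(Z + Z²) = 2*Z/(Z + Z²))
(K(-5)*l(1))*17 = ((2/(1 - 5))*4)*17 = ((2/(-4))*4)*17 = ((2*(-¼))*4)*17 = -½*4*17 = -2*17 = -34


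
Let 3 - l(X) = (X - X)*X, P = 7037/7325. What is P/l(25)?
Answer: 7037/21975 ≈ 0.32023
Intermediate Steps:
P = 7037/7325 (P = 7037*(1/7325) = 7037/7325 ≈ 0.96068)
l(X) = 3 (l(X) = 3 - (X - X)*X = 3 - 0*X = 3 - 1*0 = 3 + 0 = 3)
P/l(25) = (7037/7325)/3 = (7037/7325)*(⅓) = 7037/21975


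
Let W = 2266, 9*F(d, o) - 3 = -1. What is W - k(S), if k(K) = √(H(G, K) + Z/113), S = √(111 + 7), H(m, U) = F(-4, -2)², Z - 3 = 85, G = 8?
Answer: 2266 - 2*√214135/1017 ≈ 2265.1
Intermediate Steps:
F(d, o) = 2/9 (F(d, o) = ⅓ + (⅑)*(-1) = ⅓ - ⅑ = 2/9)
Z = 88 (Z = 3 + 85 = 88)
H(m, U) = 4/81 (H(m, U) = (2/9)² = 4/81)
S = √118 ≈ 10.863
k(K) = 2*√214135/1017 (k(K) = √(4/81 + 88/113) = √(7580/9153) = 2*√214135/1017)
W - k(S) = 2266 - 2*√214135/1017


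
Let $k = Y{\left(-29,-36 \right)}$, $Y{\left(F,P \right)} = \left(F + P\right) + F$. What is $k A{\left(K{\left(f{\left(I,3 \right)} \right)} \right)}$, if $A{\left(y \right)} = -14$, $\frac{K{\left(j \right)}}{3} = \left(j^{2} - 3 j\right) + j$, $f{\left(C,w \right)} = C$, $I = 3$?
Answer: $1316$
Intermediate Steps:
$Y{\left(F,P \right)} = P + 2 F$
$K{\left(j \right)} = - 6 j + 3 j^{2}$ ($K{\left(j \right)} = 3 \left(\left(j^{2} - 3 j\right) + j\right) = 3 \left(j^{2} - 2 j\right) = - 6 j + 3 j^{2}$)
$k = -94$ ($k = -36 + 2 \left(-29\right) = -36 - 58 = -94$)
$k A{\left(K{\left(f{\left(I,3 \right)} \right)} \right)} = \left(-94\right) \left(-14\right) = 1316$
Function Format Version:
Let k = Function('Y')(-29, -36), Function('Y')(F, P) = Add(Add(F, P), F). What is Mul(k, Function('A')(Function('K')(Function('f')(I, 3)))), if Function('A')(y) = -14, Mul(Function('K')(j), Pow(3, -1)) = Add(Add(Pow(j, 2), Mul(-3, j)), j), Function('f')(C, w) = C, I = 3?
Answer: 1316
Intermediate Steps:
Function('Y')(F, P) = Add(P, Mul(2, F))
Function('K')(j) = Add(Mul(-6, j), Mul(3, Pow(j, 2))) (Function('K')(j) = Mul(3, Add(Add(Pow(j, 2), Mul(-3, j)), j)) = Mul(3, Add(Pow(j, 2), Mul(-2, j))) = Add(Mul(-6, j), Mul(3, Pow(j, 2))))
k = -94 (k = Add(-36, Mul(2, -29)) = Add(-36, -58) = -94)
Mul(k, Function('A')(Function('K')(Function('f')(I, 3)))) = Mul(-94, -14) = 1316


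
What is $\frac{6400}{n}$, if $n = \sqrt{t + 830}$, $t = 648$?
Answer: $\frac{3200 \sqrt{1478}}{739} \approx 166.47$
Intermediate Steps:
$n = \sqrt{1478}$ ($n = \sqrt{648 + 830} = \sqrt{1478} \approx 38.445$)
$\frac{6400}{n} = \frac{6400}{\sqrt{1478}} = 6400 \frac{\sqrt{1478}}{1478} = \frac{3200 \sqrt{1478}}{739}$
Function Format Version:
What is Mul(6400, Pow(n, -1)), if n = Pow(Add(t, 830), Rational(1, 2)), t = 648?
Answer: Mul(Rational(3200, 739), Pow(1478, Rational(1, 2))) ≈ 166.47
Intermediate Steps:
n = Pow(1478, Rational(1, 2)) (n = Pow(Add(648, 830), Rational(1, 2)) = Pow(1478, Rational(1, 2)) ≈ 38.445)
Mul(6400, Pow(n, -1)) = Mul(6400, Pow(Pow(1478, Rational(1, 2)), -1)) = Mul(6400, Mul(Rational(1, 1478), Pow(1478, Rational(1, 2)))) = Mul(Rational(3200, 739), Pow(1478, Rational(1, 2)))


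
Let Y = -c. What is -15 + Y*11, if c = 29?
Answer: -334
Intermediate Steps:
Y = -29 (Y = -1*29 = -29)
-15 + Y*11 = -15 - 29*11 = -15 - 319 = -334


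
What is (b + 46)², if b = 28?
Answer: 5476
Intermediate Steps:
(b + 46)² = (28 + 46)² = 74² = 5476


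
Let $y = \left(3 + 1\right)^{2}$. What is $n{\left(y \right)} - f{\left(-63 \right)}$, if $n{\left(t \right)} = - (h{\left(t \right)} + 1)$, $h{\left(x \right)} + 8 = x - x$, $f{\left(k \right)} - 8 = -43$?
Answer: $42$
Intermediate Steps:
$f{\left(k \right)} = -35$ ($f{\left(k \right)} = 8 - 43 = -35$)
$h{\left(x \right)} = -8$ ($h{\left(x \right)} = -8 + \left(x - x\right) = -8 + 0 = -8$)
$y = 16$ ($y = 4^{2} = 16$)
$n{\left(t \right)} = 7$ ($n{\left(t \right)} = - (-8 + 1) = \left(-1\right) \left(-7\right) = 7$)
$n{\left(y \right)} - f{\left(-63 \right)} = 7 - -35 = 7 + 35 = 42$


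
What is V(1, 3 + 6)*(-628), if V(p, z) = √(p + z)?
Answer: -628*√10 ≈ -1985.9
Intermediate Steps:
V(1, 3 + 6)*(-628) = √(1 + (3 + 6))*(-628) = √(1 + 9)*(-628) = √10*(-628) = -628*√10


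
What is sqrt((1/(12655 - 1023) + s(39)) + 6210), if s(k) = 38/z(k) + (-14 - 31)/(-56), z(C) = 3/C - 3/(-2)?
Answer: sqrt(4342923456462381)/834596 ≈ 78.961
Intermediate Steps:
z(C) = 3/2 + 3/C (z(C) = 3/C - 3*(-1/2) = 3/C + 3/2 = 3/2 + 3/C)
s(k) = 45/56 + 38/(3/2 + 3/k) (s(k) = 38/(3/2 + 3/k) + (-14 - 31)/(-56) = 38/(3/2 + 3/k) - 45*(-1/56) = 38/(3/2 + 3/k) + 45/56 = 45/56 + 38/(3/2 + 3/k))
sqrt((1/(12655 - 1023) + s(39)) + 6210) = sqrt((1/(12655 - 1023) + (270 + 4391*39)/(168*(2 + 39))) + 6210) = sqrt((1/11632 + (1/168)*(270 + 171249)/41) + 6210) = sqrt((1/11632 + (1/168)*(1/41)*171519) + 6210) = sqrt((1/11632 + 57173/2296) + 6210) = sqrt(83129829/3338384 + 6210) = sqrt(20814494469/3338384) = sqrt(4342923456462381)/834596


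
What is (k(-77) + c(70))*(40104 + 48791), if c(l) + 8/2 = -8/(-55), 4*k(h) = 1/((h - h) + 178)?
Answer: -2682655531/7832 ≈ -3.4253e+5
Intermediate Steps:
k(h) = 1/712 (k(h) = 1/(4*((h - h) + 178)) = 1/(4*(0 + 178)) = (1/4)/178 = (1/4)*(1/178) = 1/712)
c(l) = -212/55 (c(l) = -4 - 8/(-55) = -4 - 8*(-1/55) = -4 + 8/55 = -212/55)
(k(-77) + c(70))*(40104 + 48791) = (1/712 - 212/55)*(40104 + 48791) = -150889/39160*88895 = -2682655531/7832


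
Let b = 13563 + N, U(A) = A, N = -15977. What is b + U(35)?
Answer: -2379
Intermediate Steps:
b = -2414 (b = 13563 - 15977 = -2414)
b + U(35) = -2414 + 35 = -2379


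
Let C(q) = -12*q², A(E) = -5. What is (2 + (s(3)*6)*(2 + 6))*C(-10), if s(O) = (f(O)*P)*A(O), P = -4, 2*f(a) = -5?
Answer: 2877600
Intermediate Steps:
f(a) = -5/2 (f(a) = (½)*(-5) = -5/2)
s(O) = -50 (s(O) = -5/2*(-4)*(-5) = 10*(-5) = -50)
(2 + (s(3)*6)*(2 + 6))*C(-10) = (2 + (-50*6)*(2 + 6))*(-12*(-10)²) = (2 - 300*8)*(-12*100) = (2 - 2400)*(-1200) = -2398*(-1200) = 2877600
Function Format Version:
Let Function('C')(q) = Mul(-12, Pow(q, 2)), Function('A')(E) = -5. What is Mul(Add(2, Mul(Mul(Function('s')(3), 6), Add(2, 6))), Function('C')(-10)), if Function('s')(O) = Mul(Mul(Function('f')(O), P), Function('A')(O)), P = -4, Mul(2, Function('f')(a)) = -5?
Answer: 2877600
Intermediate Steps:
Function('f')(a) = Rational(-5, 2) (Function('f')(a) = Mul(Rational(1, 2), -5) = Rational(-5, 2))
Function('s')(O) = -50 (Function('s')(O) = Mul(Mul(Rational(-5, 2), -4), -5) = Mul(10, -5) = -50)
Mul(Add(2, Mul(Mul(Function('s')(3), 6), Add(2, 6))), Function('C')(-10)) = Mul(Add(2, Mul(Mul(-50, 6), Add(2, 6))), Mul(-12, Pow(-10, 2))) = Mul(Add(2, Mul(-300, 8)), Mul(-12, 100)) = Mul(Add(2, -2400), -1200) = Mul(-2398, -1200) = 2877600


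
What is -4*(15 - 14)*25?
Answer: -100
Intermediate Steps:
-4*(15 - 14)*25 = -4*1*25 = -4*25 = -100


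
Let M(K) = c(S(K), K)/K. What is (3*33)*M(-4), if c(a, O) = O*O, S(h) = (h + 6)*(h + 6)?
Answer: -396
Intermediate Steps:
S(h) = (6 + h)² (S(h) = (6 + h)*(6 + h) = (6 + h)²)
c(a, O) = O²
M(K) = K (M(K) = K²/K = K)
(3*33)*M(-4) = (3*33)*(-4) = 99*(-4) = -396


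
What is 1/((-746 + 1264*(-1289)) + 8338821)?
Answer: 1/6708779 ≈ 1.4906e-7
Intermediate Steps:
1/((-746 + 1264*(-1289)) + 8338821) = 1/((-746 - 1629296) + 8338821) = 1/(-1630042 + 8338821) = 1/6708779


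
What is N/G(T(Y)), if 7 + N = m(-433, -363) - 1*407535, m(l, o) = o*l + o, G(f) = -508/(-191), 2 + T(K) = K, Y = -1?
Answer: -23944333/254 ≈ -94269.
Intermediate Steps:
T(K) = -2 + K
G(f) = 508/191 (G(f) = -508*(-1/191) = 508/191)
m(l, o) = o + l*o (m(l, o) = l*o + o = o + l*o)
N = -250726 (N = -7 + (-363*(1 - 433) - 1*407535) = -7 + (-363*(-432) - 407535) = -7 + (156816 - 407535) = -7 - 250719 = -250726)
N/G(T(Y)) = -250726/508/191 = -250726*191/508 = -23944333/254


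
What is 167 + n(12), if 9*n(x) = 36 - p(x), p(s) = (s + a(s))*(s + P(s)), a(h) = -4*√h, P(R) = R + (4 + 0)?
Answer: 401/3 + 224*√3/9 ≈ 176.78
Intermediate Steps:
P(R) = 4 + R (P(R) = R + 4 = 4 + R)
p(s) = (4 + 2*s)*(s - 4*√s) (p(s) = (s - 4*√s)*(s + (4 + s)) = (s - 4*√s)*(4 + 2*s) = (4 + 2*s)*(s - 4*√s))
n(x) = 4 - 4*x/9 - 2*x²/9 + 8*x^(3/2)/9 + 16*√x/9 (n(x) = (36 - (-16*√x - 8*x^(3/2) + 2*x² + 4*x))/9 = (36 + (-4*x - 2*x² + 8*x^(3/2) + 16*√x))/9 = (36 - 4*x - 2*x² + 8*x^(3/2) + 16*√x)/9 = 4 - 4*x/9 - 2*x²/9 + 8*x^(3/2)/9 + 16*√x/9)
167 + n(12) = 167 + (4 - 4/9*12 - 2/9*12² + 8*12^(3/2)/9 + 16*√12/9) = 167 + (4 - 16/3 - 2/9*144 + 8*(24*√3)/9 + 16*(2*√3)/9) = 167 + (4 - 16/3 - 32 + 64*√3/3 + 32*√3/9) = 167 + (-100/3 + 224*√3/9) = 401/3 + 224*√3/9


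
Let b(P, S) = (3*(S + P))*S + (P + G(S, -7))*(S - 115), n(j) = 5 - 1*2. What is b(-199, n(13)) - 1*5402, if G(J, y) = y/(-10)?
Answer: 75218/5 ≈ 15044.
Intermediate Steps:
n(j) = 3 (n(j) = 5 - 2 = 3)
G(J, y) = -y/10 (G(J, y) = y*(-⅒) = -y/10)
b(P, S) = S*(3*P + 3*S) + (-115 + S)*(7/10 + P) (b(P, S) = (3*(S + P))*S + (P - ⅒*(-7))*(S - 115) = (3*(P + S))*S + (P + 7/10)*(-115 + S) = (3*P + 3*S)*S + (7/10 + P)*(-115 + S) = S*(3*P + 3*S) + (-115 + S)*(7/10 + P))
b(-199, n(13)) - 1*5402 = (-161/2 - 115*(-199) + 3*3² + (7/10)*3 + 4*(-199)*3) - 1*5402 = (-161/2 + 22885 + 3*9 + 21/10 - 2388) - 5402 = (-161/2 + 22885 + 27 + 21/10 - 2388) - 5402 = 102228/5 - 5402 = 75218/5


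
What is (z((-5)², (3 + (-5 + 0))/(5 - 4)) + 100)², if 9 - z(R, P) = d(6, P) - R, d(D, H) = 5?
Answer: 16641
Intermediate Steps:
z(R, P) = 4 + R (z(R, P) = 9 - (5 - R) = 9 + (-5 + R) = 4 + R)
(z((-5)², (3 + (-5 + 0))/(5 - 4)) + 100)² = ((4 + (-5)²) + 100)² = ((4 + 25) + 100)² = (29 + 100)² = 129² = 16641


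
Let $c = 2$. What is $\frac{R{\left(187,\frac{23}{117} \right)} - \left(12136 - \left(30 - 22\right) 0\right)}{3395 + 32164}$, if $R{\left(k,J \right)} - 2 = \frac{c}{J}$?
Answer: $- \frac{278848}{817857} \approx -0.34095$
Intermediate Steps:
$R{\left(k,J \right)} = 2 + \frac{2}{J}$
$\frac{R{\left(187,\frac{23}{117} \right)} - \left(12136 - \left(30 - 22\right) 0\right)}{3395 + 32164} = \frac{\left(2 + \frac{2}{23 \cdot \frac{1}{117}}\right) - \left(12136 - \left(30 - 22\right) 0\right)}{3395 + 32164} = \frac{\left(2 + \frac{2}{23 \cdot \frac{1}{117}}\right) + \left(\left(8 \cdot 0 - 6429\right) - 5707\right)}{35559} = \left(\left(2 + \frac{2}{\frac{23}{117}}\right) + \left(\left(0 - 6429\right) - 5707\right)\right) \frac{1}{35559} = \left(\left(2 + 2 \cdot \frac{117}{23}\right) - 12136\right) \frac{1}{35559} = \left(\left(2 + \frac{234}{23}\right) - 12136\right) \frac{1}{35559} = \left(\frac{280}{23} - 12136\right) \frac{1}{35559} = \left(- \frac{278848}{23}\right) \frac{1}{35559} = - \frac{278848}{817857}$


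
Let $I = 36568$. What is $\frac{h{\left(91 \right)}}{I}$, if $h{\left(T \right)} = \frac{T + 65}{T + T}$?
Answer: $\frac{3}{127988} \approx 2.344 \cdot 10^{-5}$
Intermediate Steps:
$h{\left(T \right)} = \frac{65 + T}{2 T}$
$\frac{h{\left(91 \right)}}{I} = \frac{\frac{1}{2} \cdot \frac{1}{91} \left(65 + 91\right)}{36568} = \frac{1}{2} \cdot \frac{1}{91} \cdot 156 \cdot \frac{1}{36568} = \frac{6}{7} \cdot \frac{1}{36568} = \frac{3}{127988}$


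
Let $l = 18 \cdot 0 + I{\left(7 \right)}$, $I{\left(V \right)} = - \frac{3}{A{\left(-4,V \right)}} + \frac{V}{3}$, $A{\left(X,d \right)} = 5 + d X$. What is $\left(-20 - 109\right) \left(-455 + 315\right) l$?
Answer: $\frac{1023400}{23} \approx 44496.0$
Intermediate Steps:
$A{\left(X,d \right)} = 5 + X d$
$I{\left(V \right)} = - \frac{3}{5 - 4 V} + \frac{V}{3}$
$l = \frac{170}{69}$ ($l = 18 \cdot 0 + \frac{9 + 7 \left(-5 + 4 \cdot 7\right)}{3 \left(-5 + 4 \cdot 7\right)} = 0 + \frac{9 + 7 \left(-5 + 28\right)}{3 \left(-5 + 28\right)} = 0 + \frac{9 + 7 \cdot 23}{3 \cdot 23} = 0 + \frac{1}{3} \cdot \frac{1}{23} \left(9 + 161\right) = 0 + \frac{1}{3} \cdot \frac{1}{23} \cdot 170 = 0 + \frac{170}{69} = \frac{170}{69} \approx 2.4638$)
$\left(-20 - 109\right) \left(-455 + 315\right) l = \left(-20 - 109\right) \left(-455 + 315\right) \frac{170}{69} = \left(-129\right) \left(-140\right) \frac{170}{69} = 18060 \cdot \frac{170}{69} = \frac{1023400}{23}$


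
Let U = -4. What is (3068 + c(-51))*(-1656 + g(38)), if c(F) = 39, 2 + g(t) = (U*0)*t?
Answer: -5151406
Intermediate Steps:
g(t) = -2 (g(t) = -2 + (-4*0)*t = -2 + 0*t = -2 + 0 = -2)
(3068 + c(-51))*(-1656 + g(38)) = (3068 + 39)*(-1656 - 2) = 3107*(-1658) = -5151406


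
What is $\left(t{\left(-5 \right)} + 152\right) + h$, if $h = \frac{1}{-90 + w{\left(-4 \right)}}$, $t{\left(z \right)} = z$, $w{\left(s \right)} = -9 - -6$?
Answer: $\frac{13670}{93} \approx 146.99$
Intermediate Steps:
$w{\left(s \right)} = -3$ ($w{\left(s \right)} = -9 + 6 = -3$)
$h = - \frac{1}{93}$ ($h = \frac{1}{-90 - 3} = \frac{1}{-93} = - \frac{1}{93} \approx -0.010753$)
$\left(t{\left(-5 \right)} + 152\right) + h = \left(-5 + 152\right) - \frac{1}{93} = 147 - \frac{1}{93} = \frac{13670}{93}$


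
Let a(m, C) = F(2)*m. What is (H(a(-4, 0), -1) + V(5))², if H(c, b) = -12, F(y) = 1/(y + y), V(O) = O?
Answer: 49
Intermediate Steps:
F(y) = 1/(2*y)
a(m, C) = m/4 (a(m, C) = ((½)/2)*m = ((½)*(½))*m = m/4)
(H(a(-4, 0), -1) + V(5))² = (-12 + 5)² = (-7)² = 49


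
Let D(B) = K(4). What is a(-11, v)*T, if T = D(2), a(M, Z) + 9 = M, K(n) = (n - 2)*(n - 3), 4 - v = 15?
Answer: -40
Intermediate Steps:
v = -11 (v = 4 - 1*15 = 4 - 15 = -11)
K(n) = (-3 + n)*(-2 + n) (K(n) = (-2 + n)*(-3 + n) = (-3 + n)*(-2 + n))
a(M, Z) = -9 + M
D(B) = 2 (D(B) = 6 + 4² - 5*4 = 6 + 16 - 20 = 2)
T = 2
a(-11, v)*T = (-9 - 11)*2 = -20*2 = -40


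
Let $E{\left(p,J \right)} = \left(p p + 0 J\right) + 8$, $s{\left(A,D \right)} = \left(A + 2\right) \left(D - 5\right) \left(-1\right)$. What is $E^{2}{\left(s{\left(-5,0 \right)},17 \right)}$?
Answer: $54289$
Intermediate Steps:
$s{\left(A,D \right)} = - \left(-5 + D\right) \left(2 + A\right)$ ($s{\left(A,D \right)} = \left(2 + A\right) \left(-5 + D\right) \left(-1\right) = \left(-5 + D\right) \left(2 + A\right) \left(-1\right) = - \left(-5 + D\right) \left(2 + A\right)$)
$E{\left(p,J \right)} = 8 + p^{2}$ ($E{\left(p,J \right)} = \left(p^{2} + 0\right) + 8 = p^{2} + 8 = 8 + p^{2}$)
$E^{2}{\left(s{\left(-5,0 \right)},17 \right)} = \left(8 + \left(10 - 0 + 5 \left(-5\right) - \left(-5\right) 0\right)^{2}\right)^{2} = \left(8 + \left(10 + 0 - 25 + 0\right)^{2}\right)^{2} = \left(8 + \left(-15\right)^{2}\right)^{2} = \left(8 + 225\right)^{2} = 233^{2} = 54289$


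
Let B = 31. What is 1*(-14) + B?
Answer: 17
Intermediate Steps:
1*(-14) + B = 1*(-14) + 31 = -14 + 31 = 17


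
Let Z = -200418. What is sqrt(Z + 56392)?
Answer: I*sqrt(144026) ≈ 379.51*I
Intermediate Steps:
sqrt(Z + 56392) = sqrt(-200418 + 56392) = sqrt(-144026) = I*sqrt(144026)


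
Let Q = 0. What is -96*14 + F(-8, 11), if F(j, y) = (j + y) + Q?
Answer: -1341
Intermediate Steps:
F(j, y) = j + y (F(j, y) = (j + y) + 0 = j + y)
-96*14 + F(-8, 11) = -96*14 + (-8 + 11) = -1344 + 3 = -1341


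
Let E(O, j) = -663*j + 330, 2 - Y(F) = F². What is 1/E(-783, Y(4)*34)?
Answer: 1/315918 ≈ 3.1654e-6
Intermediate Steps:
Y(F) = 2 - F²
E(O, j) = 330 - 663*j
1/E(-783, Y(4)*34) = 1/(330 - 663*(2 - 1*4²)*34) = 1/(330 - 663*(2 - 1*16)*34) = 1/(330 - 663*(2 - 16)*34) = 1/(330 - (-9282)*34) = 1/(330 - 663*(-476)) = 1/(330 + 315588) = 1/315918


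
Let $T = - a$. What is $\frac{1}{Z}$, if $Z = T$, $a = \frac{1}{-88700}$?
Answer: $88700$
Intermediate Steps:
$a = - \frac{1}{88700} \approx -1.1274 \cdot 10^{-5}$
$T = \frac{1}{88700}$ ($T = \left(-1\right) \left(- \frac{1}{88700}\right) = \frac{1}{88700} \approx 1.1274 \cdot 10^{-5}$)
$Z = \frac{1}{88700} \approx 1.1274 \cdot 10^{-5}$
$\frac{1}{Z} = \frac{1}{\frac{1}{88700}} = 88700$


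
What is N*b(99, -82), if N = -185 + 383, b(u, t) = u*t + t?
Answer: -1623600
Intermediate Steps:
b(u, t) = t + t*u (b(u, t) = t*u + t = t + t*u)
N = 198
N*b(99, -82) = 198*(-82*(1 + 99)) = 198*(-82*100) = 198*(-8200) = -1623600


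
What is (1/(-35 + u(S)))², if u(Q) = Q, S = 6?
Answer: 1/841 ≈ 0.0011891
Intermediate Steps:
(1/(-35 + u(S)))² = (1/(-35 + 6))² = (1/(-29))² = (-1/29)² = 1/841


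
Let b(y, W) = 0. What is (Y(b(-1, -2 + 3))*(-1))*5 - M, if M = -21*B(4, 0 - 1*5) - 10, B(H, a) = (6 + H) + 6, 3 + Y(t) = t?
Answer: 361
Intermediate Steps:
Y(t) = -3 + t
B(H, a) = 12 + H
M = -346 (M = -21*(12 + 4) - 10 = -21*16 - 10 = -336 - 10 = -346)
(Y(b(-1, -2 + 3))*(-1))*5 - M = ((-3 + 0)*(-1))*5 - 1*(-346) = -3*(-1)*5 + 346 = 3*5 + 346 = 15 + 346 = 361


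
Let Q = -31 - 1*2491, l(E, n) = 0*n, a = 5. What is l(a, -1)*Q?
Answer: 0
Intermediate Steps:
l(E, n) = 0
Q = -2522 (Q = -31 - 2491 = -2522)
l(a, -1)*Q = 0*(-2522) = 0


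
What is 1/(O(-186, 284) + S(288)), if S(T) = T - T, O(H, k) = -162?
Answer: -1/162 ≈ -0.0061728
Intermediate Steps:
S(T) = 0
1/(O(-186, 284) + S(288)) = 1/(-162 + 0) = 1/(-162) = -1/162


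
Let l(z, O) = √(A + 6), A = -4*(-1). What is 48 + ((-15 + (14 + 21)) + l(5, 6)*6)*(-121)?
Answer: -2372 - 726*√10 ≈ -4667.8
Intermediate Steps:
A = 4
l(z, O) = √10 (l(z, O) = √(4 + 6) = √10)
48 + ((-15 + (14 + 21)) + l(5, 6)*6)*(-121) = 48 + ((-15 + (14 + 21)) + √10*6)*(-121) = 48 + ((-15 + 35) + 6*√10)*(-121) = 48 + (20 + 6*√10)*(-121) = 48 + (-2420 - 726*√10) = -2372 - 726*√10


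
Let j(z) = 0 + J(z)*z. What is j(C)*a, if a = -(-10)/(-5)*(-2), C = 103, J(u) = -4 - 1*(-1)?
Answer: -1236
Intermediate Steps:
J(u) = -3 (J(u) = -4 + 1 = -3)
j(z) = -3*z (j(z) = 0 - 3*z = -3*z)
a = 4 (a = -(-10)*(-1)/5*(-2) = -5*⅖*(-2) = -2*(-2) = 4)
j(C)*a = -3*103*4 = -309*4 = -1236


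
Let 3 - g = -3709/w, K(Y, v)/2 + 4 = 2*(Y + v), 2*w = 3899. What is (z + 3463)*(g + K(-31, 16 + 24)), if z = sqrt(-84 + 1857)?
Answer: 444257881/3899 + 384861*sqrt(197)/3899 ≈ 1.1533e+5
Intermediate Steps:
w = 3899/2 (w = (1/2)*3899 = 3899/2 ≈ 1949.5)
K(Y, v) = -8 + 4*Y + 4*v (K(Y, v) = -8 + 2*(2*(Y + v)) = -8 + 2*(2*Y + 2*v) = -8 + (4*Y + 4*v) = -8 + 4*Y + 4*v)
z = 3*sqrt(197) (z = sqrt(1773) = 3*sqrt(197) ≈ 42.107)
g = 19115/3899 (g = 3 - (-3709)/3899/2 = 3 - (-3709)*2/3899 = 3 - 1*(-7418/3899) = 3 + 7418/3899 = 19115/3899 ≈ 4.9025)
(z + 3463)*(g + K(-31, 16 + 24)) = (3*sqrt(197) + 3463)*(19115/3899 + (-8 + 4*(-31) + 4*(16 + 24))) = (3463 + 3*sqrt(197))*(19115/3899 + (-8 - 124 + 4*40)) = (3463 + 3*sqrt(197))*(19115/3899 + (-8 - 124 + 160)) = (3463 + 3*sqrt(197))*(19115/3899 + 28) = (3463 + 3*sqrt(197))*(128287/3899) = 444257881/3899 + 384861*sqrt(197)/3899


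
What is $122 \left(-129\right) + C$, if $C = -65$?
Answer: $-15803$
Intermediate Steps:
$122 \left(-129\right) + C = 122 \left(-129\right) - 65 = -15738 - 65 = -15803$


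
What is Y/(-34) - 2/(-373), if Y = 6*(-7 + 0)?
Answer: 7867/6341 ≈ 1.2407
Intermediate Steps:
Y = -42 (Y = 6*(-7) = -42)
Y/(-34) - 2/(-373) = -42/(-34) - 2/(-373) = -42*(-1/34) - 2*(-1/373) = 21/17 + 2/373 = 7867/6341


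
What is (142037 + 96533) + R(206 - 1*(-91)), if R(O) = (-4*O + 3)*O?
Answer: -113375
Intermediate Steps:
R(O) = O*(3 - 4*O) (R(O) = (3 - 4*O)*O = O*(3 - 4*O))
(142037 + 96533) + R(206 - 1*(-91)) = (142037 + 96533) + (206 - 1*(-91))*(3 - 4*(206 - 1*(-91))) = 238570 + (206 + 91)*(3 - 4*(206 + 91)) = 238570 + 297*(3 - 4*297) = 238570 + 297*(3 - 1188) = 238570 + 297*(-1185) = 238570 - 351945 = -113375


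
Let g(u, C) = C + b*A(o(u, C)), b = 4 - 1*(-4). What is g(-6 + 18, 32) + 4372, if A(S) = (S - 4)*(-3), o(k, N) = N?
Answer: 3732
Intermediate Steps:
A(S) = 12 - 3*S (A(S) = (-4 + S)*(-3) = 12 - 3*S)
b = 8 (b = 4 + 4 = 8)
g(u, C) = 96 - 23*C (g(u, C) = C + 8*(12 - 3*C) = C + (96 - 24*C) = 96 - 23*C)
g(-6 + 18, 32) + 4372 = (96 - 23*32) + 4372 = (96 - 736) + 4372 = -640 + 4372 = 3732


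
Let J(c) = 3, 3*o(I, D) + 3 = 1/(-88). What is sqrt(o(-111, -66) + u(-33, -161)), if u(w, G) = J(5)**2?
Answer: sqrt(139326)/132 ≈ 2.8278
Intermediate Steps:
o(I, D) = -265/264 (o(I, D) = -1 + (1/3)/(-88) = -1 + (1/3)*(-1/88) = -1 - 1/264 = -265/264)
u(w, G) = 9 (u(w, G) = 3**2 = 9)
sqrt(o(-111, -66) + u(-33, -161)) = sqrt(-265/264 + 9) = sqrt(2111/264) = sqrt(139326)/132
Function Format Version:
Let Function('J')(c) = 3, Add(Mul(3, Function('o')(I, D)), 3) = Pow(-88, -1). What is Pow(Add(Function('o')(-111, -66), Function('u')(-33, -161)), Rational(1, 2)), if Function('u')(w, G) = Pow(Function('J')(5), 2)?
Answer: Mul(Rational(1, 132), Pow(139326, Rational(1, 2))) ≈ 2.8278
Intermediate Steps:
Function('o')(I, D) = Rational(-265, 264) (Function('o')(I, D) = Add(-1, Mul(Rational(1, 3), Pow(-88, -1))) = Add(-1, Mul(Rational(1, 3), Rational(-1, 88))) = Add(-1, Rational(-1, 264)) = Rational(-265, 264))
Function('u')(w, G) = 9 (Function('u')(w, G) = Pow(3, 2) = 9)
Pow(Add(Function('o')(-111, -66), Function('u')(-33, -161)), Rational(1, 2)) = Pow(Add(Rational(-265, 264), 9), Rational(1, 2)) = Pow(Rational(2111, 264), Rational(1, 2)) = Mul(Rational(1, 132), Pow(139326, Rational(1, 2)))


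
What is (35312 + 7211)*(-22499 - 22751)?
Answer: -1924165750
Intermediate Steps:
(35312 + 7211)*(-22499 - 22751) = 42523*(-45250) = -1924165750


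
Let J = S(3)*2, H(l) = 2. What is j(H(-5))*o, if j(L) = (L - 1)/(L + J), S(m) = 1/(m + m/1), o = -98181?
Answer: -294543/7 ≈ -42078.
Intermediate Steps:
S(m) = 1/(2*m) (S(m) = 1/(m + m*1) = 1/(m + m) = 1/(2*m))
J = ⅓ (J = ((½)/3)*2 = ((½)*(⅓))*2 = (⅙)*2 = ⅓ ≈ 0.33333)
j(L) = (-1 + L)/(⅓ + L) (j(L) = (L - 1)/(L + ⅓) = (-1 + L)/(⅓ + L))
j(H(-5))*o = (3*(-1 + 2)/(1 + 3*2))*(-98181) = (3*1/(1 + 6))*(-98181) = (3*1/7)*(-98181) = (3*(⅐)*1)*(-98181) = (3/7)*(-98181) = -294543/7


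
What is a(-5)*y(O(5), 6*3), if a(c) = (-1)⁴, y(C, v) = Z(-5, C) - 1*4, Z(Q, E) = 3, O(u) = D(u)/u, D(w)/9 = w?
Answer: -1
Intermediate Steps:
D(w) = 9*w
O(u) = 9 (O(u) = (9*u)/u = 9)
y(C, v) = -1 (y(C, v) = 3 - 1*4 = 3 - 4 = -1)
a(c) = 1
a(-5)*y(O(5), 6*3) = 1*(-1) = -1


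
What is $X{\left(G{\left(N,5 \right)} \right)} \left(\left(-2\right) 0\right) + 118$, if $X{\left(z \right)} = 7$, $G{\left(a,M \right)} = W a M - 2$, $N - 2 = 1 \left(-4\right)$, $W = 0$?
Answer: $118$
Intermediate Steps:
$N = -2$ ($N = 2 + 1 \left(-4\right) = 2 - 4 = -2$)
$G{\left(a,M \right)} = -2$ ($G{\left(a,M \right)} = 0 a M - 2 = 0 M - 2 = 0 - 2 = -2$)
$X{\left(G{\left(N,5 \right)} \right)} \left(\left(-2\right) 0\right) + 118 = 7 \left(\left(-2\right) 0\right) + 118 = 7 \cdot 0 + 118 = 0 + 118 = 118$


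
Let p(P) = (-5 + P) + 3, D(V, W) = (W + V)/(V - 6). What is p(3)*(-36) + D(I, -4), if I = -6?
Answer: -211/6 ≈ -35.167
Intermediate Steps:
D(V, W) = (V + W)/(-6 + V)
p(P) = -2 + P
p(3)*(-36) + D(I, -4) = (-2 + 3)*(-36) + (-6 - 4)/(-6 - 6) = 1*(-36) - 10/(-12) = -36 - 1/12*(-10) = -36 + ⅚ = -211/6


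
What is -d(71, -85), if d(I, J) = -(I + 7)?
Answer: 78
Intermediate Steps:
d(I, J) = -7 - I (d(I, J) = -(7 + I) = -7 - I)
-d(71, -85) = -(-7 - 1*71) = -(-7 - 71) = -1*(-78) = 78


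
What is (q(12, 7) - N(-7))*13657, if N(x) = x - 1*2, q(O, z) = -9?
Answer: 0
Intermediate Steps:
N(x) = -2 + x (N(x) = x - 2 = -2 + x)
(q(12, 7) - N(-7))*13657 = (-9 - (-2 - 7))*13657 = (-9 - 1*(-9))*13657 = (-9 + 9)*13657 = 0*13657 = 0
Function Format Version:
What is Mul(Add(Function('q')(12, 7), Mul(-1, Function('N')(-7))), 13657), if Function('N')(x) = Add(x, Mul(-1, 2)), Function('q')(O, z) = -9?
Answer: 0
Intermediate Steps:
Function('N')(x) = Add(-2, x) (Function('N')(x) = Add(x, -2) = Add(-2, x))
Mul(Add(Function('q')(12, 7), Mul(-1, Function('N')(-7))), 13657) = Mul(Add(-9, Mul(-1, Add(-2, -7))), 13657) = Mul(Add(-9, Mul(-1, -9)), 13657) = Mul(Add(-9, 9), 13657) = Mul(0, 13657) = 0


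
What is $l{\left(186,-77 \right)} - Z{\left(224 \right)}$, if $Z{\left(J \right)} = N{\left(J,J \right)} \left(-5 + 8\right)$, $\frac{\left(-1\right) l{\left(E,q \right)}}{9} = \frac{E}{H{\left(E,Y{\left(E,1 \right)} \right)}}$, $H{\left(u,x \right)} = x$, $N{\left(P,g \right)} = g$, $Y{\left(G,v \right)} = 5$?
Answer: $- \frac{5034}{5} \approx -1006.8$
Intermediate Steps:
$l{\left(E,q \right)} = - \frac{9 E}{5}$ ($l{\left(E,q \right)} = - 9 \frac{E}{5} = - \frac{9 E}{5}$)
$Z{\left(J \right)} = 3 J$ ($Z{\left(J \right)} = J \left(-5 + 8\right) = J 3 = 3 J$)
$l{\left(186,-77 \right)} - Z{\left(224 \right)} = \left(- \frac{9}{5}\right) 186 - 3 \cdot 224 = - \frac{1674}{5} - 672 = - \frac{5034}{5}$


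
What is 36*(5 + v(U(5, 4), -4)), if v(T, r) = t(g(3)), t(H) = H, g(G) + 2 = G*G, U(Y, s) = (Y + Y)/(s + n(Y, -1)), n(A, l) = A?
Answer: 432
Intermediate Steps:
U(Y, s) = 2*Y/(Y + s) (U(Y, s) = (Y + Y)/(s + Y) = (2*Y)/(Y + s) = 2*Y/(Y + s))
g(G) = -2 + G**2 (g(G) = -2 + G*G = -2 + G**2)
v(T, r) = 7 (v(T, r) = -2 + 3**2 = -2 + 9 = 7)
36*(5 + v(U(5, 4), -4)) = 36*(5 + 7) = 36*12 = 432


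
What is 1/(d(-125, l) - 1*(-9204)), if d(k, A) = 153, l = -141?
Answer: 1/9357 ≈ 0.00010687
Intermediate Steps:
1/(d(-125, l) - 1*(-9204)) = 1/(153 - 1*(-9204)) = 1/(153 + 9204) = 1/9357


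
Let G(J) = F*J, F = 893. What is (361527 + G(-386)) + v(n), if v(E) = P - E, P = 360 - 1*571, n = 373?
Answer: 16245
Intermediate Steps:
P = -211 (P = 360 - 571 = -211)
G(J) = 893*J
v(E) = -211 - E
(361527 + G(-386)) + v(n) = (361527 + 893*(-386)) + (-211 - 1*373) = (361527 - 344698) + (-211 - 373) = 16829 - 584 = 16245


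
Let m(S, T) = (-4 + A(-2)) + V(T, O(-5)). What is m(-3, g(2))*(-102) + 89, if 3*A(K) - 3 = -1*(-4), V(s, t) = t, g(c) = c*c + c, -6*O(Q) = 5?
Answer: 344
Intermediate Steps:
O(Q) = -⅚ (O(Q) = -⅙*5 = -⅚)
g(c) = c + c² (g(c) = c² + c = c + c²)
A(K) = 7/3 (A(K) = 1 + (-1*(-4))/3 = 1 + (⅓)*4 = 1 + 4/3 = 7/3)
m(S, T) = -5/2 (m(S, T) = (-4 + 7/3) - ⅚ = -5/3 - ⅚ = -5/2)
m(-3, g(2))*(-102) + 89 = -5/2*(-102) + 89 = 255 + 89 = 344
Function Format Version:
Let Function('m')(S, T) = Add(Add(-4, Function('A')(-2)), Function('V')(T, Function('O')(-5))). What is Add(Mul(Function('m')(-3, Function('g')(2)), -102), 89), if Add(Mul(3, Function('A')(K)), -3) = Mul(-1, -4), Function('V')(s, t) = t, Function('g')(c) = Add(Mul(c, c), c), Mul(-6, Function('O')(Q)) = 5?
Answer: 344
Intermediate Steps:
Function('O')(Q) = Rational(-5, 6) (Function('O')(Q) = Mul(Rational(-1, 6), 5) = Rational(-5, 6))
Function('g')(c) = Add(c, Pow(c, 2)) (Function('g')(c) = Add(Pow(c, 2), c) = Add(c, Pow(c, 2)))
Function('A')(K) = Rational(7, 3) (Function('A')(K) = Add(1, Mul(Rational(1, 3), Mul(-1, -4))) = Add(1, Mul(Rational(1, 3), 4)) = Add(1, Rational(4, 3)) = Rational(7, 3))
Function('m')(S, T) = Rational(-5, 2) (Function('m')(S, T) = Add(Add(-4, Rational(7, 3)), Rational(-5, 6)) = Add(Rational(-5, 3), Rational(-5, 6)) = Rational(-5, 2))
Add(Mul(Function('m')(-3, Function('g')(2)), -102), 89) = Add(Mul(Rational(-5, 2), -102), 89) = Add(255, 89) = 344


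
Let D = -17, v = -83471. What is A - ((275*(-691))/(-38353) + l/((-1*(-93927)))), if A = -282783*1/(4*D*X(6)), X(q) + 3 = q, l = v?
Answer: 338568147662275/244961991708 ≈ 1382.1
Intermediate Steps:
l = -83471
X(q) = -3 + q
A = 94261/68 (A = -282783*(-1/(68*(-3 + 6))) = -282783/((4*3)*(-17)) = -282783/(12*(-17)) = -282783/(-204) = -282783*(-1/204) = 94261/68 ≈ 1386.2)
A - ((275*(-691))/(-38353) + l/((-1*(-93927)))) = 94261/68 - ((275*(-691))/(-38353) - 83471/((-1*(-93927)))) = 94261/68 - (-190025*(-1/38353) - 83471/93927) = 94261/68 - (190025/38353 - 83471*1/93927) = 94261/68 - (190025/38353 - 83471/93927) = 94261/68 - 1*14647114912/3602382231 = 94261/68 - 14647114912/3602382231 = 338568147662275/244961991708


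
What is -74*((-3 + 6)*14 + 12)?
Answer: -3996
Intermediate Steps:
-74*((-3 + 6)*14 + 12) = -74*(3*14 + 12) = -74*(42 + 12) = -74*54 = -3996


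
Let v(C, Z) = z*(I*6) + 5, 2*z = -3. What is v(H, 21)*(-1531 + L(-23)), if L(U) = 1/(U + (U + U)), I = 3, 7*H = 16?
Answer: 2324080/69 ≈ 33682.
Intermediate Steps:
z = -3/2 (z = (1/2)*(-3) = -3/2 ≈ -1.5000)
H = 16/7 (H = (1/7)*16 = 16/7 ≈ 2.2857)
L(U) = 1/(3*U) (L(U) = 1/(U + 2*U) = 1/(3*U))
v(C, Z) = -22 (v(C, Z) = -9*6/2 + 5 = -3/2*18 + 5 = -27 + 5 = -22)
v(H, 21)*(-1531 + L(-23)) = -22*(-1531 + (1/3)/(-23)) = -22*(-1531 + (1/3)*(-1/23)) = -22*(-1531 - 1/69) = -22*(-105640/69) = 2324080/69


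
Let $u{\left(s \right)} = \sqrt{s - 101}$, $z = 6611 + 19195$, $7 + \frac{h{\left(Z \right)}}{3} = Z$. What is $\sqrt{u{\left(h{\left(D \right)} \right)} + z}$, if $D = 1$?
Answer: $\sqrt{25806 + i \sqrt{119}} \approx 160.64 + 0.034 i$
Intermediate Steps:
$h{\left(Z \right)} = -21 + 3 Z$
$z = 25806$
$u{\left(s \right)} = \sqrt{-101 + s}$
$\sqrt{u{\left(h{\left(D \right)} \right)} + z} = \sqrt{\sqrt{-101 + \left(-21 + 3 \cdot 1\right)} + 25806} = \sqrt{\sqrt{-101 + \left(-21 + 3\right)} + 25806} = \sqrt{\sqrt{-101 - 18} + 25806} = \sqrt{\sqrt{-119} + 25806} = \sqrt{i \sqrt{119} + 25806} = \sqrt{25806 + i \sqrt{119}}$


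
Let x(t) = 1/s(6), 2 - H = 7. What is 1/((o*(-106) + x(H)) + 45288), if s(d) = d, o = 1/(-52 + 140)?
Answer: 132/5977879 ≈ 2.2081e-5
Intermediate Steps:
H = -5 (H = 2 - 1*7 = 2 - 7 = -5)
o = 1/88 ≈ 0.011364
x(t) = ⅙ (x(t) = 1/6 = ⅙)
1/((o*(-106) + x(H)) + 45288) = 1/(((1/88)*(-106) + ⅙) + 45288) = 1/((-53/44 + ⅙) + 45288) = 1/(-137/132 + 45288) = 1/(5977879/132) = 132/5977879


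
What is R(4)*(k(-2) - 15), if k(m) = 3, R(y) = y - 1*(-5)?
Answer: -108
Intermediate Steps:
R(y) = 5 + y (R(y) = y + 5 = 5 + y)
R(4)*(k(-2) - 15) = (5 + 4)*(3 - 15) = 9*(-12) = -108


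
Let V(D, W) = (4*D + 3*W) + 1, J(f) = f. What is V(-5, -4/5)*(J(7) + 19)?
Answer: -2782/5 ≈ -556.40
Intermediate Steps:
V(D, W) = 1 + 3*W + 4*D (V(D, W) = (3*W + 4*D) + 1 = 1 + 3*W + 4*D)
V(-5, -4/5)*(J(7) + 19) = (1 + 3*(-4/5) + 4*(-5))*(7 + 19) = (1 + 3*(-4*⅕) - 20)*26 = (1 + 3*(-⅘) - 20)*26 = (1 - 12/5 - 20)*26 = -107/5*26 = -2782/5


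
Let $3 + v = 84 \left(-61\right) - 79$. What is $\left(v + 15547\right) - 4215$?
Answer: $6126$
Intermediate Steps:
$v = -5206$ ($v = -3 + \left(84 \left(-61\right) - 79\right) = -3 - 5203 = -5206$)
$\left(v + 15547\right) - 4215 = \left(-5206 + 15547\right) - 4215 = 10341 - 4215 = 6126$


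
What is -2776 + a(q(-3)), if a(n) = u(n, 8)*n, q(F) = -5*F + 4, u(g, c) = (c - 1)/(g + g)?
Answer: -5545/2 ≈ -2772.5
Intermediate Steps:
u(g, c) = (-1 + c)/(2*g) (u(g, c) = (-1 + c)/((2*g)) = (-1 + c)*(1/(2*g)) = (-1 + c)/(2*g))
q(F) = 4 - 5*F
a(n) = 7/2 (a(n) = ((-1 + 8)/(2*n))*n = ((1/2)*7/n)*n = (7/(2*n))*n = 7/2)
-2776 + a(q(-3)) = -2776 + 7/2 = -5545/2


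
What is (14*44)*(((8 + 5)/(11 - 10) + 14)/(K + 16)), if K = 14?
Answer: 2772/5 ≈ 554.40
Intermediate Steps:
(14*44)*(((8 + 5)/(11 - 10) + 14)/(K + 16)) = (14*44)*(((8 + 5)/(11 - 10) + 14)/(14 + 16)) = 616*((13/1 + 14)/30) = 616*((13*1 + 14)*(1/30)) = 616*((13 + 14)*(1/30)) = 616*(27*(1/30)) = 616*(9/10) = 2772/5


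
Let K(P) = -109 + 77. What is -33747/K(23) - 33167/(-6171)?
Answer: 12312593/11616 ≈ 1060.0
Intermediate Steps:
K(P) = -32
-33747/K(23) - 33167/(-6171) = -33747/(-32) - 33167/(-6171) = -33747*(-1/32) - 33167*(-1/6171) = 33747/32 + 1951/363 = 12312593/11616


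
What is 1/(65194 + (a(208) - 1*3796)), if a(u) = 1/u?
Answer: 208/12770785 ≈ 1.6287e-5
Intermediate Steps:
1/(65194 + (a(208) - 1*3796)) = 1/(65194 + (1/208 - 1*3796)) = 1/(65194 + (1/208 - 3796)) = 1/(65194 - 789567/208) = 1/(12770785/208) = 208/12770785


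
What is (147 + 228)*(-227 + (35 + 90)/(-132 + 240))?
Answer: -3048875/36 ≈ -84691.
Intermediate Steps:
(147 + 228)*(-227 + (35 + 90)/(-132 + 240)) = 375*(-227 + 125/108) = 375*(-24391/108) = -3048875/36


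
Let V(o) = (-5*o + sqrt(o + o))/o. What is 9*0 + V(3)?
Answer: -5 + sqrt(6)/3 ≈ -4.1835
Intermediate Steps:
V(o) = (-5*o + sqrt(2)*sqrt(o))/o (V(o) = (-5*o + sqrt(2*o))/o = (-5*o + sqrt(2)*sqrt(o))/o)
9*0 + V(3) = 9*0 + (-5 + sqrt(2)/sqrt(3)) = 0 + (-5 + sqrt(2)*(sqrt(3)/3)) = 0 + (-5 + sqrt(6)/3) = -5 + sqrt(6)/3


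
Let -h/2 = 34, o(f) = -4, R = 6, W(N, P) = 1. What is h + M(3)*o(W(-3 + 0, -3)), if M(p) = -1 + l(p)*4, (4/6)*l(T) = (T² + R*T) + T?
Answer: -784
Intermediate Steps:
l(T) = 3*T²/2 + 21*T/2 (l(T) = 3*((T² + 6*T) + T)/2 = 3*(T² + 7*T)/2 = 3*T²/2 + 21*T/2)
h = -68 (h = -2*34 = -68)
M(p) = -1 + 6*p*(7 + p) (M(p) = -1 + (3*p*(7 + p)/2)*4 = -1 + 6*p*(7 + p))
h + M(3)*o(W(-3 + 0, -3)) = -68 + (-1 + 6*3*(7 + 3))*(-4) = -68 + (-1 + 6*3*10)*(-4) = -68 + (-1 + 180)*(-4) = -68 + 179*(-4) = -68 - 716 = -784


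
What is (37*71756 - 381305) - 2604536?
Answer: -330869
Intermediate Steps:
(37*71756 - 381305) - 2604536 = (2654972 - 381305) - 2604536 = 2273667 - 2604536 = -330869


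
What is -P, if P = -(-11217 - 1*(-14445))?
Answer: 3228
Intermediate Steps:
P = -3228 (P = -(-11217 + 14445) = -1*3228 = -3228)
-P = -1*(-3228) = 3228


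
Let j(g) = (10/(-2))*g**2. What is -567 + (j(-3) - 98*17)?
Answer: -2278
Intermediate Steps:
j(g) = -5*g**2 (j(g) = (10*(-1/2))*g**2 = -5*g**2)
-567 + (j(-3) - 98*17) = -567 + (-5*(-3)**2 - 98*17) = -567 + (-5*9 - 1666) = -567 + (-45 - 1666) = -567 - 1711 = -2278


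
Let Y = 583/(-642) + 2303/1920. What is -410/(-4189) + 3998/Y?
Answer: 3440656006690/250757729 ≈ 13721.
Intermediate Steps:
Y = 59861/205440 (Y = 583*(-1/642) + 2303*(1/1920) = -583/642 + 2303/1920 = 59861/205440 ≈ 0.29138)
-410/(-4189) + 3998/Y = -410/(-4189) + 3998/(59861/205440) = -410*(-1/4189) + 3998*(205440/59861) = 410/4189 + 821349120/59861 = 3440656006690/250757729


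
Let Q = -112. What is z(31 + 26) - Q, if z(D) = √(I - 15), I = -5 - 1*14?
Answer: 112 + I*√34 ≈ 112.0 + 5.831*I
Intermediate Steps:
I = -19 (I = -5 - 14 = -19)
z(D) = I*√34 (z(D) = √(-19 - 15) = √(-34) = I*√34)
z(31 + 26) - Q = I*√34 - 1*(-112) = I*√34 + 112 = 112 + I*√34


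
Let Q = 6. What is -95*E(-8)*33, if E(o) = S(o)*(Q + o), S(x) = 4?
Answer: 25080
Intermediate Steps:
E(o) = 24 + 4*o (E(o) = 4*(6 + o) = 24 + 4*o)
-95*E(-8)*33 = -95*(24 + 4*(-8))*33 = -95*(24 - 32)*33 = -95*(-8)*33 = 760*33 = 25080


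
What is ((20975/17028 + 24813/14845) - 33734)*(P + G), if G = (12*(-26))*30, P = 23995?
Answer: -24957267155082527/50556132 ≈ -4.9365e+8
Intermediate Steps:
G = -9360 (G = -312*30 = -9360)
((20975/17028 + 24813/14845) - 33734)*(P + G) = ((20975/17028 + 24813/14845) - 33734)*(23995 - 9360) = ((20975*(1/17028) + 24813*(1/14845)) - 33734)*14635 = ((20975/17028 + 24813/14845) - 33734)*14635 = (733889639/252780660 - 33734)*14635 = -8526568894801/252780660*14635 = -24957267155082527/50556132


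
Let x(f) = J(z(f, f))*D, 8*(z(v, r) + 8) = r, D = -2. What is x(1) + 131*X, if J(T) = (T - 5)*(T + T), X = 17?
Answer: 29143/16 ≈ 1821.4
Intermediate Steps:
z(v, r) = -8 + r/8
J(T) = 2*T*(-5 + T) (J(T) = (-5 + T)*(2*T) = 2*T*(-5 + T))
x(f) = -4*(-13 + f/8)*(-8 + f/8) (x(f) = (2*(-8 + f/8)*(-5 + (-8 + f/8)))*(-2) = (2*(-8 + f/8)*(-13 + f/8))*(-2) = (2*(-13 + f/8)*(-8 + f/8))*(-2) = -4*(-13 + f/8)*(-8 + f/8))
x(1) + 131*X = -(-104 + 1)*(-64 + 1)/16 + 131*17 = -1/16*(-103)*(-63) + 2227 = -6489/16 + 2227 = 29143/16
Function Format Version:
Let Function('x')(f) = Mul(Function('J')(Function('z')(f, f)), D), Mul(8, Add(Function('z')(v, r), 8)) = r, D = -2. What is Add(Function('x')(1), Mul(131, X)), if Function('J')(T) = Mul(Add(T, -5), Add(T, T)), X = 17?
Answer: Rational(29143, 16) ≈ 1821.4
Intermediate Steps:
Function('z')(v, r) = Add(-8, Mul(Rational(1, 8), r))
Function('J')(T) = Mul(2, T, Add(-5, T)) (Function('J')(T) = Mul(Add(-5, T), Mul(2, T)) = Mul(2, T, Add(-5, T)))
Function('x')(f) = Mul(-4, Add(-13, Mul(Rational(1, 8), f)), Add(-8, Mul(Rational(1, 8), f))) (Function('x')(f) = Mul(Mul(2, Add(-8, Mul(Rational(1, 8), f)), Add(-5, Add(-8, Mul(Rational(1, 8), f)))), -2) = Mul(Mul(2, Add(-8, Mul(Rational(1, 8), f)), Add(-13, Mul(Rational(1, 8), f))), -2) = Mul(Mul(2, Add(-13, Mul(Rational(1, 8), f)), Add(-8, Mul(Rational(1, 8), f))), -2) = Mul(-4, Add(-13, Mul(Rational(1, 8), f)), Add(-8, Mul(Rational(1, 8), f))))
Add(Function('x')(1), Mul(131, X)) = Add(Mul(Rational(-1, 16), Add(-104, 1), Add(-64, 1)), Mul(131, 17)) = Add(Mul(Rational(-1, 16), -103, -63), 2227) = Add(Rational(-6489, 16), 2227) = Rational(29143, 16)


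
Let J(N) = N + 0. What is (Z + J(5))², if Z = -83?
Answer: 6084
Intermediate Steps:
J(N) = N
(Z + J(5))² = (-83 + 5)² = (-78)² = 6084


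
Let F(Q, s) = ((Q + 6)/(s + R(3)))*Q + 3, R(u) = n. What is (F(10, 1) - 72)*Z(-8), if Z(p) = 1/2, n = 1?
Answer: 11/2 ≈ 5.5000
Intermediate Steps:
Z(p) = ½
R(u) = 1
F(Q, s) = 3 + Q*(6 + Q)/(1 + s) (F(Q, s) = ((Q + 6)/(s + 1))*Q + 3 = ((6 + Q)/(1 + s))*Q + 3 = Q*(6 + Q)/(1 + s) + 3 = 3 + Q*(6 + Q)/(1 + s))
(F(10, 1) - 72)*Z(-8) = ((3 + 10² + 3*1 + 6*10)/(1 + 1) - 72)*(½) = ((3 + 100 + 3 + 60)/2 - 72)*(½) = ((½)*166 - 72)*(½) = (83 - 72)*(½) = 11*(½) = 11/2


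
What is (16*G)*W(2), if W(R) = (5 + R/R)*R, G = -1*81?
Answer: -15552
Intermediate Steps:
G = -81
W(R) = 6*R (W(R) = (5 + 1)*R = 6*R)
(16*G)*W(2) = (16*(-81))*(6*2) = -1296*12 = -15552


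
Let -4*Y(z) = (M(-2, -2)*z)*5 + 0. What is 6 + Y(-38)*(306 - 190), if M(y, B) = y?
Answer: -11014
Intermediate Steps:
Y(z) = 5*z/2 (Y(z) = -(-2*z*5 + 0)/4 = -(-10*z + 0)/4 = -(-5)*z/2 = 5*z/2)
6 + Y(-38)*(306 - 190) = 6 + ((5/2)*(-38))*(306 - 190) = 6 - 95*116 = 6 - 11020 = -11014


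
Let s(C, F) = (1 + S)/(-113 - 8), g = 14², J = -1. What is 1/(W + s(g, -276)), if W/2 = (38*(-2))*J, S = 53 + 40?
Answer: 121/18298 ≈ 0.0066127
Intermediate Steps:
S = 93
g = 196
W = 152 (W = 2*((38*(-2))*(-1)) = 2*(-76*(-1)) = 2*76 = 152)
s(C, F) = -94/121 (s(C, F) = (1 + 93)/(-113 - 8) = 94/(-121) = 94*(-1/121) = -94/121)
1/(W + s(g, -276)) = 1/(152 - 94/121) = 1/(18298/121) = 121/18298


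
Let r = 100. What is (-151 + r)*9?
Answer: -459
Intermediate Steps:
(-151 + r)*9 = (-151 + 100)*9 = -51*9 = -459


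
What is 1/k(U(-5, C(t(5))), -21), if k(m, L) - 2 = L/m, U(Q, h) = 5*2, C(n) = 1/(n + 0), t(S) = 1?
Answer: -10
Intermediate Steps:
C(n) = 1/n
U(Q, h) = 10
k(m, L) = 2 + L/m
1/k(U(-5, C(t(5))), -21) = 1/(2 - 21/10) = 1/(-⅒) = -10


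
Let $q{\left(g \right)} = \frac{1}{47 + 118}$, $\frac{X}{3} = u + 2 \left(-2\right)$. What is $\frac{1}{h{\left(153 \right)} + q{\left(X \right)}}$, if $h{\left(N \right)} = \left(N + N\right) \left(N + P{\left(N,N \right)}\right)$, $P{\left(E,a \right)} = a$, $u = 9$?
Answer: $\frac{165}{15449941} \approx 1.068 \cdot 10^{-5}$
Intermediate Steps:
$X = 15$ ($X = 3 \left(9 + 2 \left(-2\right)\right) = 3 \left(9 - 4\right) = 3 \cdot 5 = 15$)
$h{\left(N \right)} = 4 N^{2}$ ($h{\left(N \right)} = \left(N + N\right) \left(N + N\right) = 2 N 2 N = 4 N^{2}$)
$q{\left(g \right)} = \frac{1}{165}$
$\frac{1}{h{\left(153 \right)} + q{\left(X \right)}} = \frac{1}{4 \cdot 153^{2} + \frac{1}{165}} = \frac{1}{4 \cdot 23409 + \frac{1}{165}} = \frac{1}{93636 + \frac{1}{165}} = \frac{1}{\frac{15449941}{165}} = \frac{165}{15449941}$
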